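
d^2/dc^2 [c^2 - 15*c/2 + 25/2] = 2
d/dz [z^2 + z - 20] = 2*z + 1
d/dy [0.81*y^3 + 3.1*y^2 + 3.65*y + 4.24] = 2.43*y^2 + 6.2*y + 3.65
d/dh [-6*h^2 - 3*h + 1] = -12*h - 3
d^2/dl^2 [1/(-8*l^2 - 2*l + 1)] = 8*(16*l^2 + 4*l - (8*l + 1)^2 - 2)/(8*l^2 + 2*l - 1)^3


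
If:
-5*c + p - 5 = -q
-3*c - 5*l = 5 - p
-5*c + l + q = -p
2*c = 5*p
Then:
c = 100/13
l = -5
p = 40/13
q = 525/13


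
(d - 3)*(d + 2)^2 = d^3 + d^2 - 8*d - 12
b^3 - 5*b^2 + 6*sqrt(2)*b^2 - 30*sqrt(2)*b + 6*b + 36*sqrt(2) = (b - 3)*(b - 2)*(b + 6*sqrt(2))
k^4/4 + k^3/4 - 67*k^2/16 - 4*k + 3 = (k/4 + 1)*(k - 4)*(k - 1/2)*(k + 3/2)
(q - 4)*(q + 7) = q^2 + 3*q - 28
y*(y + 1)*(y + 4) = y^3 + 5*y^2 + 4*y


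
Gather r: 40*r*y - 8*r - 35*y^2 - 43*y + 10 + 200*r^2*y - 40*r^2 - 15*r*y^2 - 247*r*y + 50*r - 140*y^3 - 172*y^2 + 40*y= r^2*(200*y - 40) + r*(-15*y^2 - 207*y + 42) - 140*y^3 - 207*y^2 - 3*y + 10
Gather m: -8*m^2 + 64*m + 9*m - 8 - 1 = -8*m^2 + 73*m - 9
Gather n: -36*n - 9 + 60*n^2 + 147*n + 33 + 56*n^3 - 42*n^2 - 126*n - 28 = 56*n^3 + 18*n^2 - 15*n - 4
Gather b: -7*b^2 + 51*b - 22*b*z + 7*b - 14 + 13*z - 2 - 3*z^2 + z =-7*b^2 + b*(58 - 22*z) - 3*z^2 + 14*z - 16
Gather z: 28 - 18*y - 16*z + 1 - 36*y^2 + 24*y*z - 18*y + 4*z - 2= -36*y^2 - 36*y + z*(24*y - 12) + 27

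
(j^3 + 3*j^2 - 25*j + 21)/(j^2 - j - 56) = (j^2 - 4*j + 3)/(j - 8)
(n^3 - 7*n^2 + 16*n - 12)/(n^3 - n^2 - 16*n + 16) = (n^3 - 7*n^2 + 16*n - 12)/(n^3 - n^2 - 16*n + 16)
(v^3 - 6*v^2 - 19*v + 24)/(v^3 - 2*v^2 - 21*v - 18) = (v^2 - 9*v + 8)/(v^2 - 5*v - 6)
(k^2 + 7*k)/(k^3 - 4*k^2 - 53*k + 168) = k/(k^2 - 11*k + 24)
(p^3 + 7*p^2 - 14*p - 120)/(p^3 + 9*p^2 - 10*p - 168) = (p + 5)/(p + 7)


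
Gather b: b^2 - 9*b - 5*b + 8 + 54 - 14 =b^2 - 14*b + 48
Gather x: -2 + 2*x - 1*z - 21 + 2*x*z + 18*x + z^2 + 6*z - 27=x*(2*z + 20) + z^2 + 5*z - 50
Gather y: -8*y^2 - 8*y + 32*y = -8*y^2 + 24*y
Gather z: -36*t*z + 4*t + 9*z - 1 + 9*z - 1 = 4*t + z*(18 - 36*t) - 2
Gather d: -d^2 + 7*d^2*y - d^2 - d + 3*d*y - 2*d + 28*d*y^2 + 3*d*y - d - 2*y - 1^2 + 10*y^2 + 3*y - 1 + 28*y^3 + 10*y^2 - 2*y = d^2*(7*y - 2) + d*(28*y^2 + 6*y - 4) + 28*y^3 + 20*y^2 - y - 2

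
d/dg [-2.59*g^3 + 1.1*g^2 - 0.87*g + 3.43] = -7.77*g^2 + 2.2*g - 0.87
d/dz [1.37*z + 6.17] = 1.37000000000000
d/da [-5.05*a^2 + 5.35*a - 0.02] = 5.35 - 10.1*a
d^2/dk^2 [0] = 0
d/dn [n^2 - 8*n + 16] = 2*n - 8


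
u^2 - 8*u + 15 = (u - 5)*(u - 3)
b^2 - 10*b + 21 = (b - 7)*(b - 3)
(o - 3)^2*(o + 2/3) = o^3 - 16*o^2/3 + 5*o + 6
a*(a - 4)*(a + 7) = a^3 + 3*a^2 - 28*a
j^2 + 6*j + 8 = (j + 2)*(j + 4)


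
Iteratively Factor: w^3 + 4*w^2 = (w + 4)*(w^2) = w*(w + 4)*(w)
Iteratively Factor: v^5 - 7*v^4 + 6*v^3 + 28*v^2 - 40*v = (v)*(v^4 - 7*v^3 + 6*v^2 + 28*v - 40) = v*(v - 2)*(v^3 - 5*v^2 - 4*v + 20) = v*(v - 2)*(v + 2)*(v^2 - 7*v + 10) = v*(v - 2)^2*(v + 2)*(v - 5)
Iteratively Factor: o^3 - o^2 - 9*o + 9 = (o - 3)*(o^2 + 2*o - 3) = (o - 3)*(o + 3)*(o - 1)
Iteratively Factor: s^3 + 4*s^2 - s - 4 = (s - 1)*(s^2 + 5*s + 4) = (s - 1)*(s + 4)*(s + 1)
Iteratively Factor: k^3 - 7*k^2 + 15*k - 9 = (k - 3)*(k^2 - 4*k + 3) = (k - 3)^2*(k - 1)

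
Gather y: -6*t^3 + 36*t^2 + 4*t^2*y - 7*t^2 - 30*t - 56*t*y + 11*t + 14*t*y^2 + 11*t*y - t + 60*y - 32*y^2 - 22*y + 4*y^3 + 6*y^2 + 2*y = -6*t^3 + 29*t^2 - 20*t + 4*y^3 + y^2*(14*t - 26) + y*(4*t^2 - 45*t + 40)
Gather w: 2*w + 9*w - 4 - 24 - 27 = 11*w - 55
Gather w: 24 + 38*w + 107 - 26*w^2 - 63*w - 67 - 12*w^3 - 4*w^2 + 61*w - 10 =-12*w^3 - 30*w^2 + 36*w + 54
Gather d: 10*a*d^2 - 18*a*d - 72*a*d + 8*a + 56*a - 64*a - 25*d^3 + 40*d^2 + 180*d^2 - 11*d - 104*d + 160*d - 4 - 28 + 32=-25*d^3 + d^2*(10*a + 220) + d*(45 - 90*a)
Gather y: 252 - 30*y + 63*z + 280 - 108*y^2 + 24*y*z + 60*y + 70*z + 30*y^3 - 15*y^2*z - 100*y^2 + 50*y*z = 30*y^3 + y^2*(-15*z - 208) + y*(74*z + 30) + 133*z + 532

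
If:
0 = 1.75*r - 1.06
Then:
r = 0.61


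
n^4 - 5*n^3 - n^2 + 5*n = n*(n - 5)*(n - 1)*(n + 1)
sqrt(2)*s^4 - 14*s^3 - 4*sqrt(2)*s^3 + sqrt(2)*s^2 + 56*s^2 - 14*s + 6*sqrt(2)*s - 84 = (s - 3)*(s - 2)*(s - 7*sqrt(2))*(sqrt(2)*s + sqrt(2))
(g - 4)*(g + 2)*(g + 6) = g^3 + 4*g^2 - 20*g - 48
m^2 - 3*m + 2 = (m - 2)*(m - 1)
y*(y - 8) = y^2 - 8*y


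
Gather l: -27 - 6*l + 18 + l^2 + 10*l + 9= l^2 + 4*l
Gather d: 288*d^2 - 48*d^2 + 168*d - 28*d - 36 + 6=240*d^2 + 140*d - 30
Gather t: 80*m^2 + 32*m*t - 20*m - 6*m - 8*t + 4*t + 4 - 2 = 80*m^2 - 26*m + t*(32*m - 4) + 2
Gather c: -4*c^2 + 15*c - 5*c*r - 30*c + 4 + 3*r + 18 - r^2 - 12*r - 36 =-4*c^2 + c*(-5*r - 15) - r^2 - 9*r - 14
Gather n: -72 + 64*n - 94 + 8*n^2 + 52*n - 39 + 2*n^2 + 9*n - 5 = 10*n^2 + 125*n - 210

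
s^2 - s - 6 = (s - 3)*(s + 2)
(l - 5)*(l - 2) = l^2 - 7*l + 10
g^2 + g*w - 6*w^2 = (g - 2*w)*(g + 3*w)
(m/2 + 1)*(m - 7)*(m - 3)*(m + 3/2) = m^4/2 - 13*m^3/4 - 11*m^2/2 + 87*m/4 + 63/2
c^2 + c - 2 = (c - 1)*(c + 2)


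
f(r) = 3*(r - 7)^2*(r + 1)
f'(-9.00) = 1536.00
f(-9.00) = -6144.00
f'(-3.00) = 420.00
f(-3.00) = -600.00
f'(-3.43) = 478.42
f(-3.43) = -793.04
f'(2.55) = -35.38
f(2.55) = 210.90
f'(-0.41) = 138.49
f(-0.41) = 97.19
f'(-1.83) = 277.88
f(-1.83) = -194.14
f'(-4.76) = 680.20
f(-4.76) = -1560.00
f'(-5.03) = 725.05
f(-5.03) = -1749.68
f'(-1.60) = 252.84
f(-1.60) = -133.13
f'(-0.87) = 179.67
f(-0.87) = 24.16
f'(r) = 3*(r - 7)^2 + 3*(r + 1)*(2*r - 14)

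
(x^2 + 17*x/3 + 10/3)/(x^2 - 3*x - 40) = (x + 2/3)/(x - 8)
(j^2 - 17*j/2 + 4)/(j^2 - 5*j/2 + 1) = (j - 8)/(j - 2)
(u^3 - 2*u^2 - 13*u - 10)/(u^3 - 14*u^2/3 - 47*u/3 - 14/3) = 3*(u^2 - 4*u - 5)/(3*u^2 - 20*u - 7)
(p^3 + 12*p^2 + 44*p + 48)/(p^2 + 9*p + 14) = (p^2 + 10*p + 24)/(p + 7)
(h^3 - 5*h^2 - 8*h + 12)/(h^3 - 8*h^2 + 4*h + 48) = (h - 1)/(h - 4)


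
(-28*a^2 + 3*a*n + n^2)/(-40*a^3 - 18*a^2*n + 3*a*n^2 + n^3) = (7*a + n)/(10*a^2 + 7*a*n + n^2)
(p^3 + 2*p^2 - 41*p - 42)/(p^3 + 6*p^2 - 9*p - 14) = (p - 6)/(p - 2)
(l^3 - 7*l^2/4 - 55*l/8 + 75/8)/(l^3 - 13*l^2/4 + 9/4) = (8*l^2 + 10*l - 25)/(2*(4*l^2 - l - 3))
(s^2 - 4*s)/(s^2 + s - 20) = s/(s + 5)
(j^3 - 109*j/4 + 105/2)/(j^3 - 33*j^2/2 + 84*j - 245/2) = (j^2 + 5*j/2 - 21)/(j^2 - 14*j + 49)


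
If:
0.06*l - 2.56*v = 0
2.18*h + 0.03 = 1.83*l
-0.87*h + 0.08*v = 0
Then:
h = 0.00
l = 0.02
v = 0.00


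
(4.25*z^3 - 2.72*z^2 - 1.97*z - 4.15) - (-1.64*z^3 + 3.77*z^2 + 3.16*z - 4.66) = 5.89*z^3 - 6.49*z^2 - 5.13*z + 0.51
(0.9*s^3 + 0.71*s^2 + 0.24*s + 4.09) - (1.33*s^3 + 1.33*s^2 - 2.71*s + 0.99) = -0.43*s^3 - 0.62*s^2 + 2.95*s + 3.1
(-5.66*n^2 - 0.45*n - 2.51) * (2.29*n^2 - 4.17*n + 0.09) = -12.9614*n^4 + 22.5717*n^3 - 4.3808*n^2 + 10.4262*n - 0.2259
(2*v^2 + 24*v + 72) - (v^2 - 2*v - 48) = v^2 + 26*v + 120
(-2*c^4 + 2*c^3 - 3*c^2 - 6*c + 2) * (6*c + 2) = -12*c^5 + 8*c^4 - 14*c^3 - 42*c^2 + 4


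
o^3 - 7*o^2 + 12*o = o*(o - 4)*(o - 3)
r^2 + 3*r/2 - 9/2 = (r - 3/2)*(r + 3)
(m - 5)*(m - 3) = m^2 - 8*m + 15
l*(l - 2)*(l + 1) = l^3 - l^2 - 2*l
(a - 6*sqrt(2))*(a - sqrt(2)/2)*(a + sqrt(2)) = a^3 - 11*sqrt(2)*a^2/2 - 7*a + 6*sqrt(2)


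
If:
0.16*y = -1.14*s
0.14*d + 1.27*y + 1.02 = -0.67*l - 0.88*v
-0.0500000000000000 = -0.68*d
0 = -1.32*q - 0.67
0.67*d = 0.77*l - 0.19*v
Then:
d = 0.07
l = -0.299788793638961*y - 0.189343944808635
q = -0.51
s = -0.140350877192982*y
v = -1.21493353211579*y - 1.02662917571054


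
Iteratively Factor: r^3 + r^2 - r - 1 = (r - 1)*(r^2 + 2*r + 1) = (r - 1)*(r + 1)*(r + 1)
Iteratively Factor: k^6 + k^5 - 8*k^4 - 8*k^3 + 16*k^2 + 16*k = (k - 2)*(k^5 + 3*k^4 - 2*k^3 - 12*k^2 - 8*k) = (k - 2)*(k + 2)*(k^4 + k^3 - 4*k^2 - 4*k) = (k - 2)*(k + 2)^2*(k^3 - k^2 - 2*k) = k*(k - 2)*(k + 2)^2*(k^2 - k - 2) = k*(k - 2)*(k + 1)*(k + 2)^2*(k - 2)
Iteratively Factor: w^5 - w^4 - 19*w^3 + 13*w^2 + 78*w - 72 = (w - 4)*(w^4 + 3*w^3 - 7*w^2 - 15*w + 18) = (w - 4)*(w - 2)*(w^3 + 5*w^2 + 3*w - 9) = (w - 4)*(w - 2)*(w + 3)*(w^2 + 2*w - 3) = (w - 4)*(w - 2)*(w + 3)^2*(w - 1)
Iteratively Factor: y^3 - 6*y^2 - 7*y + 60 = (y - 5)*(y^2 - y - 12) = (y - 5)*(y + 3)*(y - 4)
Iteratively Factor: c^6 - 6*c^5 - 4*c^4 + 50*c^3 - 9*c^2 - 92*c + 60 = (c - 1)*(c^5 - 5*c^4 - 9*c^3 + 41*c^2 + 32*c - 60) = (c - 5)*(c - 1)*(c^4 - 9*c^2 - 4*c + 12) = (c - 5)*(c - 3)*(c - 1)*(c^3 + 3*c^2 - 4) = (c - 5)*(c - 3)*(c - 1)^2*(c^2 + 4*c + 4) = (c - 5)*(c - 3)*(c - 1)^2*(c + 2)*(c + 2)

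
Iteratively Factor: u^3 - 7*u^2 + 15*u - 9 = (u - 3)*(u^2 - 4*u + 3) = (u - 3)^2*(u - 1)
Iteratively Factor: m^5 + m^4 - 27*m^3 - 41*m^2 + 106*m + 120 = (m + 1)*(m^4 - 27*m^2 - 14*m + 120) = (m + 1)*(m + 3)*(m^3 - 3*m^2 - 18*m + 40) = (m - 5)*(m + 1)*(m + 3)*(m^2 + 2*m - 8) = (m - 5)*(m + 1)*(m + 3)*(m + 4)*(m - 2)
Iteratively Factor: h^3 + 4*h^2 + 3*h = (h + 1)*(h^2 + 3*h) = h*(h + 1)*(h + 3)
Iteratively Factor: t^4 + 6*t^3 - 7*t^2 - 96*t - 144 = (t + 3)*(t^3 + 3*t^2 - 16*t - 48) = (t + 3)*(t + 4)*(t^2 - t - 12) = (t + 3)^2*(t + 4)*(t - 4)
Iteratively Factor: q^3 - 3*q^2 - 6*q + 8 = (q - 1)*(q^2 - 2*q - 8) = (q - 4)*(q - 1)*(q + 2)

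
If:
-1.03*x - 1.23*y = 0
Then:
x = -1.19417475728155*y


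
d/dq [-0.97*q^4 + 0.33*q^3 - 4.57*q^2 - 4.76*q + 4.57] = -3.88*q^3 + 0.99*q^2 - 9.14*q - 4.76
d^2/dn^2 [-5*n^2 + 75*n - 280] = -10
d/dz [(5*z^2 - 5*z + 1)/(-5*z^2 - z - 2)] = (-30*z^2 - 10*z + 11)/(25*z^4 + 10*z^3 + 21*z^2 + 4*z + 4)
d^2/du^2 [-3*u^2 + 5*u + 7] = -6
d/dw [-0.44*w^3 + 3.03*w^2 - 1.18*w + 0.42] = -1.32*w^2 + 6.06*w - 1.18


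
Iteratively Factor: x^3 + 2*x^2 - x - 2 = (x + 1)*(x^2 + x - 2) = (x - 1)*(x + 1)*(x + 2)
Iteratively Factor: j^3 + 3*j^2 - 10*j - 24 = (j + 2)*(j^2 + j - 12) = (j - 3)*(j + 2)*(j + 4)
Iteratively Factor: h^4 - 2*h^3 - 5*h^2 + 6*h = (h - 3)*(h^3 + h^2 - 2*h) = (h - 3)*(h - 1)*(h^2 + 2*h) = (h - 3)*(h - 1)*(h + 2)*(h)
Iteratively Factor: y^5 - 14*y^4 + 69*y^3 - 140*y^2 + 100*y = (y - 2)*(y^4 - 12*y^3 + 45*y^2 - 50*y) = (y - 2)^2*(y^3 - 10*y^2 + 25*y) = y*(y - 2)^2*(y^2 - 10*y + 25) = y*(y - 5)*(y - 2)^2*(y - 5)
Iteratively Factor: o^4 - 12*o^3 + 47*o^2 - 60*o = (o - 5)*(o^3 - 7*o^2 + 12*o) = (o - 5)*(o - 3)*(o^2 - 4*o) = o*(o - 5)*(o - 3)*(o - 4)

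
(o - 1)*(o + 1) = o^2 - 1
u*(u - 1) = u^2 - u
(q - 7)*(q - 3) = q^2 - 10*q + 21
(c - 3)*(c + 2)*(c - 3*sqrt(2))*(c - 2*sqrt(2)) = c^4 - 5*sqrt(2)*c^3 - c^3 + 6*c^2 + 5*sqrt(2)*c^2 - 12*c + 30*sqrt(2)*c - 72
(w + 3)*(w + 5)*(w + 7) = w^3 + 15*w^2 + 71*w + 105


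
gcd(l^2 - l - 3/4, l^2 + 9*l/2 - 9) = l - 3/2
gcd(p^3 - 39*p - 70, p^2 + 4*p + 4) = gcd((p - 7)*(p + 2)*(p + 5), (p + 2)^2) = p + 2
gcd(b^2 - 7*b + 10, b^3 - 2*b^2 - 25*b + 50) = b^2 - 7*b + 10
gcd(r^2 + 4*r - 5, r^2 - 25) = r + 5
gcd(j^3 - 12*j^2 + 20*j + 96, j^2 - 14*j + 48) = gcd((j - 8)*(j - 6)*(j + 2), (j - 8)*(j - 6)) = j^2 - 14*j + 48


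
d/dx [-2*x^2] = -4*x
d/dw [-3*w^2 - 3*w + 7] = -6*w - 3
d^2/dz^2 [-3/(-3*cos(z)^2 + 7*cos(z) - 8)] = 3*(36*sin(z)^4 + 29*sin(z)^2 + 539*cos(z)/4 - 63*cos(3*z)/4 - 115)/(3*sin(z)^2 + 7*cos(z) - 11)^3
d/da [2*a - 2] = 2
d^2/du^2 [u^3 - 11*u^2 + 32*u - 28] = 6*u - 22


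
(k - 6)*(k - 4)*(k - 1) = k^3 - 11*k^2 + 34*k - 24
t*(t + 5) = t^2 + 5*t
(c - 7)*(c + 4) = c^2 - 3*c - 28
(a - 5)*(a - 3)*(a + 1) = a^3 - 7*a^2 + 7*a + 15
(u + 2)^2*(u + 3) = u^3 + 7*u^2 + 16*u + 12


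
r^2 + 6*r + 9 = (r + 3)^2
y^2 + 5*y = y*(y + 5)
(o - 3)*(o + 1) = o^2 - 2*o - 3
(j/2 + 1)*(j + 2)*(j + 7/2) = j^3/2 + 15*j^2/4 + 9*j + 7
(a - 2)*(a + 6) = a^2 + 4*a - 12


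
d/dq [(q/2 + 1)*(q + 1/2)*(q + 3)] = 3*q^2/2 + 11*q/2 + 17/4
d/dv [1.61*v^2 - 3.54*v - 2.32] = 3.22*v - 3.54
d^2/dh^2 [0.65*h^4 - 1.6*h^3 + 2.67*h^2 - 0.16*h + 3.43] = 7.8*h^2 - 9.6*h + 5.34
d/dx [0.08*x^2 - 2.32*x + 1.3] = 0.16*x - 2.32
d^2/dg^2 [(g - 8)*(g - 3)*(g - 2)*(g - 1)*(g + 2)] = 20*g^3 - 144*g^2 + 186*g + 48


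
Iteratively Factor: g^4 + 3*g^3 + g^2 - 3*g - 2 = (g - 1)*(g^3 + 4*g^2 + 5*g + 2) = (g - 1)*(g + 1)*(g^2 + 3*g + 2) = (g - 1)*(g + 1)*(g + 2)*(g + 1)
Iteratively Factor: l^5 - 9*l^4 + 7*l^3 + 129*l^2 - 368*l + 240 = (l - 1)*(l^4 - 8*l^3 - l^2 + 128*l - 240) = (l - 5)*(l - 1)*(l^3 - 3*l^2 - 16*l + 48) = (l - 5)*(l - 3)*(l - 1)*(l^2 - 16) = (l - 5)*(l - 4)*(l - 3)*(l - 1)*(l + 4)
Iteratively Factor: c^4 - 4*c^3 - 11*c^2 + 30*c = (c + 3)*(c^3 - 7*c^2 + 10*c) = (c - 5)*(c + 3)*(c^2 - 2*c) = (c - 5)*(c - 2)*(c + 3)*(c)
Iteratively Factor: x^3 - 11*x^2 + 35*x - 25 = (x - 5)*(x^2 - 6*x + 5) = (x - 5)^2*(x - 1)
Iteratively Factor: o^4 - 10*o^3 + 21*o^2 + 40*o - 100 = (o + 2)*(o^3 - 12*o^2 + 45*o - 50) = (o - 5)*(o + 2)*(o^2 - 7*o + 10) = (o - 5)*(o - 2)*(o + 2)*(o - 5)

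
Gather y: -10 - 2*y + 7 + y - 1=-y - 4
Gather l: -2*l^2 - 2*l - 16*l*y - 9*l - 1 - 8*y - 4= -2*l^2 + l*(-16*y - 11) - 8*y - 5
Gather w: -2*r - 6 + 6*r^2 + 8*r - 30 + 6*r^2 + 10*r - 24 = 12*r^2 + 16*r - 60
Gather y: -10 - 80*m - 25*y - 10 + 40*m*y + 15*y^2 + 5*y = -80*m + 15*y^2 + y*(40*m - 20) - 20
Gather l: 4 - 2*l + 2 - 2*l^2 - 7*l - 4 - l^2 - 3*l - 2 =-3*l^2 - 12*l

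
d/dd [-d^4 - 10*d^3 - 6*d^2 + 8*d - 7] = -4*d^3 - 30*d^2 - 12*d + 8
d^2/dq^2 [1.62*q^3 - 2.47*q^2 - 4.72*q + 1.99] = 9.72*q - 4.94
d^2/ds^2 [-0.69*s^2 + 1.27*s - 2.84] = -1.38000000000000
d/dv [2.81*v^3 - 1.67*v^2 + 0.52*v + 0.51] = 8.43*v^2 - 3.34*v + 0.52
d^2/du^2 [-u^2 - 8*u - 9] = -2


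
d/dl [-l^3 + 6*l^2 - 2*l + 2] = -3*l^2 + 12*l - 2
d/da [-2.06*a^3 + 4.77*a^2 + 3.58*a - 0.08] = -6.18*a^2 + 9.54*a + 3.58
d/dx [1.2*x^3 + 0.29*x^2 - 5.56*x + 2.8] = 3.6*x^2 + 0.58*x - 5.56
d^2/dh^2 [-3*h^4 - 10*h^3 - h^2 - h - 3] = -36*h^2 - 60*h - 2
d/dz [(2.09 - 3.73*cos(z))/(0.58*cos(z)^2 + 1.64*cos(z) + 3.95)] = (-2.1634*cos(z)^2 + 2.4244*cos(z) + 18.1611)*sin(z)/(0.3364*cos(z)^4 + 1.9024*cos(z)^3 + 7.2716*cos(z)^2 + 12.956*cos(z) + 15.6025)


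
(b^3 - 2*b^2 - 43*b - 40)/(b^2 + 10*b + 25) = (b^2 - 7*b - 8)/(b + 5)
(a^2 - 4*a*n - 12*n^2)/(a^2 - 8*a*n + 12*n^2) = (a + 2*n)/(a - 2*n)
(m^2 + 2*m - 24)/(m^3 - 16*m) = (m + 6)/(m*(m + 4))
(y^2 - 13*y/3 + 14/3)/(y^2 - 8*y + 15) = (3*y^2 - 13*y + 14)/(3*(y^2 - 8*y + 15))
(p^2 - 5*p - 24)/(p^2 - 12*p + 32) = (p + 3)/(p - 4)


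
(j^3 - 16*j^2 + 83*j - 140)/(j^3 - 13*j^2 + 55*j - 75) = (j^2 - 11*j + 28)/(j^2 - 8*j + 15)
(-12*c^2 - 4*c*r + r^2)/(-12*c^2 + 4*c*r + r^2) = (-12*c^2 - 4*c*r + r^2)/(-12*c^2 + 4*c*r + r^2)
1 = 1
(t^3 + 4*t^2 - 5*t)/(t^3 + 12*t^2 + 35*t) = (t - 1)/(t + 7)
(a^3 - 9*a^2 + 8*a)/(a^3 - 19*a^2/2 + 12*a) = 2*(a - 1)/(2*a - 3)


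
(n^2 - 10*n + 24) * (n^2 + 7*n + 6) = n^4 - 3*n^3 - 40*n^2 + 108*n + 144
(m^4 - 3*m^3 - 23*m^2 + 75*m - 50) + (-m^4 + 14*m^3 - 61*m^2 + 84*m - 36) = 11*m^3 - 84*m^2 + 159*m - 86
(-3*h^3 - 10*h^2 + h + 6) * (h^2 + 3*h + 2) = -3*h^5 - 19*h^4 - 35*h^3 - 11*h^2 + 20*h + 12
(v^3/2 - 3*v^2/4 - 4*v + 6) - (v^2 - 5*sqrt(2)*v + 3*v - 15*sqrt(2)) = v^3/2 - 7*v^2/4 - 7*v + 5*sqrt(2)*v + 6 + 15*sqrt(2)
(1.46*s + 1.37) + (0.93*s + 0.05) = 2.39*s + 1.42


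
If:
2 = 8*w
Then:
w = 1/4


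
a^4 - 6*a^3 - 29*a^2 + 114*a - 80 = (a - 8)*(a - 2)*(a - 1)*(a + 5)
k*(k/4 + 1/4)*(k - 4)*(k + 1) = k^4/4 - k^3/2 - 7*k^2/4 - k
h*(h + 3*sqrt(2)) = h^2 + 3*sqrt(2)*h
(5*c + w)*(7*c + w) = 35*c^2 + 12*c*w + w^2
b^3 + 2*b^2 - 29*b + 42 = (b - 3)*(b - 2)*(b + 7)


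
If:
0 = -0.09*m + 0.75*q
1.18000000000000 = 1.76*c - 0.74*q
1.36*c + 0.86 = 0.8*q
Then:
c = 3.94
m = 64.71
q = 7.76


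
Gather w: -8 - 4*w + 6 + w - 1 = -3*w - 3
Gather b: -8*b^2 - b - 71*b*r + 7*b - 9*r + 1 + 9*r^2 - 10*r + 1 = -8*b^2 + b*(6 - 71*r) + 9*r^2 - 19*r + 2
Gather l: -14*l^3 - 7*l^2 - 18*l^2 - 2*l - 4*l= -14*l^3 - 25*l^2 - 6*l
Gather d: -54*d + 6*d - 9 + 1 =-48*d - 8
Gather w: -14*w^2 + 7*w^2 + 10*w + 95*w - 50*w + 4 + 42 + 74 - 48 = -7*w^2 + 55*w + 72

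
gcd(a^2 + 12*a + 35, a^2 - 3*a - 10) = 1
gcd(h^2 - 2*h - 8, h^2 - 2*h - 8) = h^2 - 2*h - 8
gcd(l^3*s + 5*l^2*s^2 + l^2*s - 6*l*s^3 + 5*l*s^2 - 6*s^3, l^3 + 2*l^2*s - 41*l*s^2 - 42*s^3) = 1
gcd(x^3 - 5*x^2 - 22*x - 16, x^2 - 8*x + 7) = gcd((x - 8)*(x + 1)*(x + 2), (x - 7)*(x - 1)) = 1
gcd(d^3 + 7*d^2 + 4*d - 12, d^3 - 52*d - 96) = d^2 + 8*d + 12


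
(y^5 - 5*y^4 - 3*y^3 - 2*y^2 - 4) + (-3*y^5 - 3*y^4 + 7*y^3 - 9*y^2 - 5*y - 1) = -2*y^5 - 8*y^4 + 4*y^3 - 11*y^2 - 5*y - 5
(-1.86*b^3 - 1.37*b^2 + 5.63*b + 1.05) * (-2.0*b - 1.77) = 3.72*b^4 + 6.0322*b^3 - 8.8351*b^2 - 12.0651*b - 1.8585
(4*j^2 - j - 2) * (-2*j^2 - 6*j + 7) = -8*j^4 - 22*j^3 + 38*j^2 + 5*j - 14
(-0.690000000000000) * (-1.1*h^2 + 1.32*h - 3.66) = 0.759*h^2 - 0.9108*h + 2.5254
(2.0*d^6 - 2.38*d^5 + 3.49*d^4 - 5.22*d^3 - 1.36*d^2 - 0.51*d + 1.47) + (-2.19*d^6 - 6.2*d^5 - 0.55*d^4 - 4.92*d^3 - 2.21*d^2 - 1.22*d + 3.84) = -0.19*d^6 - 8.58*d^5 + 2.94*d^4 - 10.14*d^3 - 3.57*d^2 - 1.73*d + 5.31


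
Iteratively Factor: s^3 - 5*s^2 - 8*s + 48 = (s - 4)*(s^2 - s - 12) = (s - 4)^2*(s + 3)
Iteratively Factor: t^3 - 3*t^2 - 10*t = (t)*(t^2 - 3*t - 10) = t*(t - 5)*(t + 2)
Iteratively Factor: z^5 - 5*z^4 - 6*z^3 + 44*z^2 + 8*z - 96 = (z - 2)*(z^4 - 3*z^3 - 12*z^2 + 20*z + 48) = (z - 4)*(z - 2)*(z^3 + z^2 - 8*z - 12) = (z - 4)*(z - 2)*(z + 2)*(z^2 - z - 6) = (z - 4)*(z - 3)*(z - 2)*(z + 2)*(z + 2)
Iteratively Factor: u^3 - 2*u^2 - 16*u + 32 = (u + 4)*(u^2 - 6*u + 8) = (u - 4)*(u + 4)*(u - 2)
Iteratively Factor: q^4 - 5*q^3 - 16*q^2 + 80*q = (q)*(q^3 - 5*q^2 - 16*q + 80) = q*(q - 4)*(q^2 - q - 20) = q*(q - 4)*(q + 4)*(q - 5)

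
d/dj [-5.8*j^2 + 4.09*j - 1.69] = 4.09 - 11.6*j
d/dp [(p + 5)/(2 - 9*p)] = 47/(9*p - 2)^2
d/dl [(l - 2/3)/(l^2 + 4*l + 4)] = (10/3 - l)/(l^3 + 6*l^2 + 12*l + 8)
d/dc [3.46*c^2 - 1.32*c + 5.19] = 6.92*c - 1.32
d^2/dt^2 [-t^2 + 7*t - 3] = -2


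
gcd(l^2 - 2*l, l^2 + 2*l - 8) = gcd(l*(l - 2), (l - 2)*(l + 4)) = l - 2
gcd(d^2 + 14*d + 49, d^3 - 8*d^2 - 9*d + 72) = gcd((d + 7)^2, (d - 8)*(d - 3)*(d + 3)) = 1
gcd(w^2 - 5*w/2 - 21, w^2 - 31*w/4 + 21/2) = w - 6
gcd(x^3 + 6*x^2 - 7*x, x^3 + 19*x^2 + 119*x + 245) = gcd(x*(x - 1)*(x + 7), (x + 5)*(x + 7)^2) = x + 7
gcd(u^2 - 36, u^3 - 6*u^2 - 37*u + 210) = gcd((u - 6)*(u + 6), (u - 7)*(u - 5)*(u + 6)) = u + 6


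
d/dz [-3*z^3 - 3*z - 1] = -9*z^2 - 3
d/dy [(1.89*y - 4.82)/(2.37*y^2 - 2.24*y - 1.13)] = (-4.4793*y^2 + 22.8468*y - 12.9325)/(5.6169*y^4 - 10.6176*y^3 - 0.338599999999999*y^2 + 5.0624*y + 1.2769)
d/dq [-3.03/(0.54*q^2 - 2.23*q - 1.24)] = (3.2724*q - 6.7569)/(-0.54*q^2 + 2.23*q + 1.24)^2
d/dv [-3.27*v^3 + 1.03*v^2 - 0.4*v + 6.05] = -9.81*v^2 + 2.06*v - 0.4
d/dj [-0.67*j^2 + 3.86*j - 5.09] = 3.86 - 1.34*j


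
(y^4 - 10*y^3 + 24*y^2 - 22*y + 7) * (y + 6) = y^5 - 4*y^4 - 36*y^3 + 122*y^2 - 125*y + 42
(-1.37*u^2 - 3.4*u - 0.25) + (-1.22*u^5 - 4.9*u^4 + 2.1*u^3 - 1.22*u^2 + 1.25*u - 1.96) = -1.22*u^5 - 4.9*u^4 + 2.1*u^3 - 2.59*u^2 - 2.15*u - 2.21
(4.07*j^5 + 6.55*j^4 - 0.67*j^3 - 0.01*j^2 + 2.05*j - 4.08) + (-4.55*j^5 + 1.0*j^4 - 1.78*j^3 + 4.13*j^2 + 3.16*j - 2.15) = -0.48*j^5 + 7.55*j^4 - 2.45*j^3 + 4.12*j^2 + 5.21*j - 6.23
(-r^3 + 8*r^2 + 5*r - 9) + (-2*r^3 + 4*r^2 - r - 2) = -3*r^3 + 12*r^2 + 4*r - 11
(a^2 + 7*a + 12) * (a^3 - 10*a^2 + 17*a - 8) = a^5 - 3*a^4 - 41*a^3 - 9*a^2 + 148*a - 96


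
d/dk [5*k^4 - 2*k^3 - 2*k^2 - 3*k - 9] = 20*k^3 - 6*k^2 - 4*k - 3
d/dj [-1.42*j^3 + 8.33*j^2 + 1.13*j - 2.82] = -4.26*j^2 + 16.66*j + 1.13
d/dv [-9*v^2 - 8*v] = -18*v - 8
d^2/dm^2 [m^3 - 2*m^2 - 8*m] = 6*m - 4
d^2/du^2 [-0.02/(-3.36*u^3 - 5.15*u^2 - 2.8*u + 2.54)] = (-(0.4032*u + 0.206)*(3.36*u^3 + 5.15*u^2 + 2.8*u - 2.54) + 0.02*(10.08*u^2 + 10.3*u + 2.8)*(20.16*u^2 + 20.6*u + 5.6))/(3.36*u^3 + 5.15*u^2 + 2.8*u - 2.54)^3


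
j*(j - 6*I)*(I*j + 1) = I*j^3 + 7*j^2 - 6*I*j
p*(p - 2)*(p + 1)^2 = p^4 - 3*p^2 - 2*p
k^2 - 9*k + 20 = (k - 5)*(k - 4)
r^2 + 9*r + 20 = (r + 4)*(r + 5)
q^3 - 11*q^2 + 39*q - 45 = (q - 5)*(q - 3)^2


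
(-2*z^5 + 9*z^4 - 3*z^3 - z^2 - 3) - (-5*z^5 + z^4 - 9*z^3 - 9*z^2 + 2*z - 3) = 3*z^5 + 8*z^4 + 6*z^3 + 8*z^2 - 2*z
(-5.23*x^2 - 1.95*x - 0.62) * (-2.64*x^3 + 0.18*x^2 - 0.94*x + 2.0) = 13.8072*x^5 + 4.2066*x^4 + 6.202*x^3 - 8.7386*x^2 - 3.3172*x - 1.24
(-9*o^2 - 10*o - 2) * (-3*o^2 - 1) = 27*o^4 + 30*o^3 + 15*o^2 + 10*o + 2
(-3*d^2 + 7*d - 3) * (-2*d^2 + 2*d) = 6*d^4 - 20*d^3 + 20*d^2 - 6*d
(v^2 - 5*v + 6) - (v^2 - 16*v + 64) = 11*v - 58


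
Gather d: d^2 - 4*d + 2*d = d^2 - 2*d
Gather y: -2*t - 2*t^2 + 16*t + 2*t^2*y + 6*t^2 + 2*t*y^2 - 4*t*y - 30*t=4*t^2 + 2*t*y^2 - 16*t + y*(2*t^2 - 4*t)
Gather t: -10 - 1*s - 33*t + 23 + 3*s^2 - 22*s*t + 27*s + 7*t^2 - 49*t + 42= 3*s^2 + 26*s + 7*t^2 + t*(-22*s - 82) + 55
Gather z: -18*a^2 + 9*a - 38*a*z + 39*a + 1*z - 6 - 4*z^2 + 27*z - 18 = -18*a^2 + 48*a - 4*z^2 + z*(28 - 38*a) - 24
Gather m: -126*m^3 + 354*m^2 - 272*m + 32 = -126*m^3 + 354*m^2 - 272*m + 32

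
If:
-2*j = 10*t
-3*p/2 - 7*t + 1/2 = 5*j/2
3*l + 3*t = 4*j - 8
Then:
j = -5*t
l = -23*t/3 - 8/3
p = 11*t/3 + 1/3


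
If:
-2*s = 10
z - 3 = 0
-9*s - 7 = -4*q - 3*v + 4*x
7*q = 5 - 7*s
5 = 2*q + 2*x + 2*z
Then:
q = 40/7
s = -5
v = -200/7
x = -87/14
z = 3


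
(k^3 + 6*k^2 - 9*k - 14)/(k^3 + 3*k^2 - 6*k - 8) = (k + 7)/(k + 4)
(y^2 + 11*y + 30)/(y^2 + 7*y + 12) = (y^2 + 11*y + 30)/(y^2 + 7*y + 12)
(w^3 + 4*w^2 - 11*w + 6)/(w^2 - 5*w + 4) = (w^2 + 5*w - 6)/(w - 4)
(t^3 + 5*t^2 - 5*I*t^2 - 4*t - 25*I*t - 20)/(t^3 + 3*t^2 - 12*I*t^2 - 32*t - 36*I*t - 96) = (t^2 + t*(5 - I) - 5*I)/(t^2 + t*(3 - 8*I) - 24*I)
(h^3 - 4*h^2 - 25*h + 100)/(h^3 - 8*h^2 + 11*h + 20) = (h + 5)/(h + 1)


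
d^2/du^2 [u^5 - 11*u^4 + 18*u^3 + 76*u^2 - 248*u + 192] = 20*u^3 - 132*u^2 + 108*u + 152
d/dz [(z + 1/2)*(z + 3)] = 2*z + 7/2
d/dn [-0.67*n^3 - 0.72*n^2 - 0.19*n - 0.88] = -2.01*n^2 - 1.44*n - 0.19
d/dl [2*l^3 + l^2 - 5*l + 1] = 6*l^2 + 2*l - 5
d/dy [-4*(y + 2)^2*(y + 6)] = 4*(-3*y - 14)*(y + 2)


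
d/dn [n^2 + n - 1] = 2*n + 1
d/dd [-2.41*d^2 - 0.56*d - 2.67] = -4.82*d - 0.56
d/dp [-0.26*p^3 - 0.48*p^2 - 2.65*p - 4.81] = -0.78*p^2 - 0.96*p - 2.65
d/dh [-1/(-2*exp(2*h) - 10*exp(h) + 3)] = (-4*exp(h) - 10)*exp(h)/(2*exp(2*h) + 10*exp(h) - 3)^2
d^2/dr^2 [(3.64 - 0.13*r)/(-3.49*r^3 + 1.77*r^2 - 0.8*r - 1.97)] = (9.500478*r^5 - 536.845062*r^4 + 359.854586*r^3 - 140.125284*r^2 + 183.801774*r - 30.453592)/(42.508549*r^9 - 64.676331*r^8 + 62.033703*r^7 + 36.788118*r^6 - 58.795926*r^5 + 48.118479*r^4 + 24.407903*r^3 - 16.825179*r^2 + 9.31416*r + 7.645373)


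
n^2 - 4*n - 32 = (n - 8)*(n + 4)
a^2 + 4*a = a*(a + 4)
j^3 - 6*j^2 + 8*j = j*(j - 4)*(j - 2)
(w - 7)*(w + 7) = w^2 - 49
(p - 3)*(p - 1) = p^2 - 4*p + 3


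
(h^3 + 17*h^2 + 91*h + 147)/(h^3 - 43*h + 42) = (h^2 + 10*h + 21)/(h^2 - 7*h + 6)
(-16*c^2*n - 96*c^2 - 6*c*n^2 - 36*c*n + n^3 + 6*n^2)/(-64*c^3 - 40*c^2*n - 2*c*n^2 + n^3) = (n + 6)/(4*c + n)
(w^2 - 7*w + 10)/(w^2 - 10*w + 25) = (w - 2)/(w - 5)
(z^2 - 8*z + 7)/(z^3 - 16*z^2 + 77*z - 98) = (z - 1)/(z^2 - 9*z + 14)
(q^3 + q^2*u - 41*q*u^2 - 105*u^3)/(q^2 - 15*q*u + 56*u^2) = (q^2 + 8*q*u + 15*u^2)/(q - 8*u)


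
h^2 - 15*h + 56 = (h - 8)*(h - 7)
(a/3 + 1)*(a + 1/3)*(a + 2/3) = a^3/3 + 4*a^2/3 + 29*a/27 + 2/9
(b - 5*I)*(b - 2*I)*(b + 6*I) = b^3 - I*b^2 + 32*b - 60*I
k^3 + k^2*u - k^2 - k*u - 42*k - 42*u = (k - 7)*(k + 6)*(k + u)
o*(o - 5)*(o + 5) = o^3 - 25*o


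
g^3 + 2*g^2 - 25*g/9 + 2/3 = (g - 2/3)*(g - 1/3)*(g + 3)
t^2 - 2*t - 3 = (t - 3)*(t + 1)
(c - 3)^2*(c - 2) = c^3 - 8*c^2 + 21*c - 18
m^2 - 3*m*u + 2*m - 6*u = (m + 2)*(m - 3*u)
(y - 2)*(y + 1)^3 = y^4 + y^3 - 3*y^2 - 5*y - 2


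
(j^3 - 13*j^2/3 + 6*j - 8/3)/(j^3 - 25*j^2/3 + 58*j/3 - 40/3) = (j - 1)/(j - 5)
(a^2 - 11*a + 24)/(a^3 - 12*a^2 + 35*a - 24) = 1/(a - 1)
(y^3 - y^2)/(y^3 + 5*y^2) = (y - 1)/(y + 5)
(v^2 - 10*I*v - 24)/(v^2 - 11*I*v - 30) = (v - 4*I)/(v - 5*I)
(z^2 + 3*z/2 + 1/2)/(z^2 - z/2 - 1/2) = (z + 1)/(z - 1)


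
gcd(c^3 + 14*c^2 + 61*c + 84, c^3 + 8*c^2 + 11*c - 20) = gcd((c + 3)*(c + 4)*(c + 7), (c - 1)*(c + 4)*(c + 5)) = c + 4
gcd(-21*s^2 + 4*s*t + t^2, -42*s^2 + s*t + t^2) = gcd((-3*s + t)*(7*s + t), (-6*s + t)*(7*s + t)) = 7*s + t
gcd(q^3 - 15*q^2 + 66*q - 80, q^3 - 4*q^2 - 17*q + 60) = q - 5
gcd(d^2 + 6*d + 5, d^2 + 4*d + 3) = d + 1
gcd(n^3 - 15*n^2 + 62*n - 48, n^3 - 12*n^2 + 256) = n - 8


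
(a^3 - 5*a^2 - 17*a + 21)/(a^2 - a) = a - 4 - 21/a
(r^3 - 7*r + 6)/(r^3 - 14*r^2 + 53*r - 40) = (r^2 + r - 6)/(r^2 - 13*r + 40)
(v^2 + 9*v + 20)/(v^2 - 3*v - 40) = (v + 4)/(v - 8)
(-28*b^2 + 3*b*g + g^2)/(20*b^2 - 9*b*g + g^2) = (-7*b - g)/(5*b - g)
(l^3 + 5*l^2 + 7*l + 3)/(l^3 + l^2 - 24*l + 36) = (l^3 + 5*l^2 + 7*l + 3)/(l^3 + l^2 - 24*l + 36)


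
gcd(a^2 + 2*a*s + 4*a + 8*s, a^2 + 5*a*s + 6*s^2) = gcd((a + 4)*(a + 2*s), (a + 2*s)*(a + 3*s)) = a + 2*s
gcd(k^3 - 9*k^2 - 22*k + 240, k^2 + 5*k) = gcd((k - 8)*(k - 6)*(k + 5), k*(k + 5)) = k + 5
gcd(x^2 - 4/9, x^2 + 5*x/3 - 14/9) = x - 2/3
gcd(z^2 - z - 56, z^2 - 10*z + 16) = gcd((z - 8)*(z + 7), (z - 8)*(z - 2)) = z - 8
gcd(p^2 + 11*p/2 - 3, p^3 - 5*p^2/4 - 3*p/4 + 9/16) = p - 1/2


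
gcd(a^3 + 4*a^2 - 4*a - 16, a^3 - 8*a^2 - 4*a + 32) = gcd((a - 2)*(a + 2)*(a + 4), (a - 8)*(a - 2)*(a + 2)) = a^2 - 4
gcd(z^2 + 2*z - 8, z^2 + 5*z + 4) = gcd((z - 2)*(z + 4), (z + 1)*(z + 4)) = z + 4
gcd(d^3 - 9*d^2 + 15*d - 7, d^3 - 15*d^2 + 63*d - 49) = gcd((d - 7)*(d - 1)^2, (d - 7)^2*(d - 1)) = d^2 - 8*d + 7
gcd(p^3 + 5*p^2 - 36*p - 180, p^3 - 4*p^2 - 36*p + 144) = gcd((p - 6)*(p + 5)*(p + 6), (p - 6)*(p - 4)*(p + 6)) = p^2 - 36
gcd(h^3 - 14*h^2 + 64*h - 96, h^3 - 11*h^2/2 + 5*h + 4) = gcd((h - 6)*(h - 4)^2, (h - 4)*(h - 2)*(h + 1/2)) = h - 4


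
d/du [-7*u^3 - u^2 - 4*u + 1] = -21*u^2 - 2*u - 4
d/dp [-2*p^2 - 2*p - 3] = -4*p - 2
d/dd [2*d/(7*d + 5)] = 10/(7*d + 5)^2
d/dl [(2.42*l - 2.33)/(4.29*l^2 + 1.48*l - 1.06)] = (-10.3818*l^2 + 19.9914*l + 0.8832)/(18.4041*l^4 + 12.6984*l^3 - 6.9044*l^2 - 3.1376*l + 1.1236)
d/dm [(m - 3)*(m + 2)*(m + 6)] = 3*m^2 + 10*m - 12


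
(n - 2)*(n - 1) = n^2 - 3*n + 2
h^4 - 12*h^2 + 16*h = h*(h - 2)^2*(h + 4)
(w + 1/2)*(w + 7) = w^2 + 15*w/2 + 7/2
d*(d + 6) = d^2 + 6*d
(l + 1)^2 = l^2 + 2*l + 1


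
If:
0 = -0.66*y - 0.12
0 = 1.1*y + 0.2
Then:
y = -0.18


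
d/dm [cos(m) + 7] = -sin(m)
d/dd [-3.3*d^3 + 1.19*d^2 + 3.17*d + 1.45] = -9.9*d^2 + 2.38*d + 3.17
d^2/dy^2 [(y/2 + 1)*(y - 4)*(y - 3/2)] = 3*y - 7/2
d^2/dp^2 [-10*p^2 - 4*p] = -20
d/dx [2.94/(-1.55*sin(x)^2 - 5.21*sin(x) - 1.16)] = (9.114*sin(x) + 15.3174)*cos(x)/(1.55*sin(x)^2 + 5.21*sin(x) + 1.16)^2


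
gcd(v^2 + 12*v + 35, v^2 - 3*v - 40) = v + 5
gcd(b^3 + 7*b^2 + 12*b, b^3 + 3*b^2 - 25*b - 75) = b + 3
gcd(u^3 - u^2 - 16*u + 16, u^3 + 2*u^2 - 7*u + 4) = u^2 + 3*u - 4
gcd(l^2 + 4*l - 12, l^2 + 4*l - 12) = l^2 + 4*l - 12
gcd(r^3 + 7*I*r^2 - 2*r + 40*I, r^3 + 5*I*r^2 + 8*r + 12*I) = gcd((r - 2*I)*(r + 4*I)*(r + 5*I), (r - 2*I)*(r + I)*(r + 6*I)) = r - 2*I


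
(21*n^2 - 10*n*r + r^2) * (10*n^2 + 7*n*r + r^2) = 210*n^4 + 47*n^3*r - 39*n^2*r^2 - 3*n*r^3 + r^4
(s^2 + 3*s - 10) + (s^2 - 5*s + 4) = 2*s^2 - 2*s - 6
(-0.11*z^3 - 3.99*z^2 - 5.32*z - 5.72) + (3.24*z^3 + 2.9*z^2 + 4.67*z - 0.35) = 3.13*z^3 - 1.09*z^2 - 0.65*z - 6.07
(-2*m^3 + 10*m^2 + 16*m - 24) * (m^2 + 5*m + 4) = -2*m^5 + 58*m^3 + 96*m^2 - 56*m - 96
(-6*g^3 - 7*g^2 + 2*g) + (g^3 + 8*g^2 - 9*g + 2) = -5*g^3 + g^2 - 7*g + 2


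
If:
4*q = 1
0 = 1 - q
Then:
No Solution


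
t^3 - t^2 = t^2*(t - 1)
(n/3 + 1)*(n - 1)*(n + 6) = n^3/3 + 8*n^2/3 + 3*n - 6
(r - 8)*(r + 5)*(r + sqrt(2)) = r^3 - 3*r^2 + sqrt(2)*r^2 - 40*r - 3*sqrt(2)*r - 40*sqrt(2)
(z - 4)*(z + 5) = z^2 + z - 20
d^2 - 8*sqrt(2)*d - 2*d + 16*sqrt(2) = (d - 2)*(d - 8*sqrt(2))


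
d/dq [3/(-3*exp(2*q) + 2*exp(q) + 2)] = (18*exp(q) - 6)*exp(q)/(-3*exp(2*q) + 2*exp(q) + 2)^2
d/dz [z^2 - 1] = 2*z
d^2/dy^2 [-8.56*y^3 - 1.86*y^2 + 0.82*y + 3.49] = -51.36*y - 3.72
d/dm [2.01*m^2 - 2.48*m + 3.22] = 4.02*m - 2.48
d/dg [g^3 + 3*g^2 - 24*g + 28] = 3*g^2 + 6*g - 24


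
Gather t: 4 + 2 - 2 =4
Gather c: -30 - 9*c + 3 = -9*c - 27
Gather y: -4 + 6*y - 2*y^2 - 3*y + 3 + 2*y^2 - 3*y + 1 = 0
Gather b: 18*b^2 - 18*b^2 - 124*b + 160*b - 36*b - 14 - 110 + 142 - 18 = 0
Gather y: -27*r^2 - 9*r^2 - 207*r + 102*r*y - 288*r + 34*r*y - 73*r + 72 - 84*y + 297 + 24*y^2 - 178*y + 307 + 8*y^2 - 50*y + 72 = -36*r^2 - 568*r + 32*y^2 + y*(136*r - 312) + 748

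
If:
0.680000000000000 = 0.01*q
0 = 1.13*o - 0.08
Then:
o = 0.07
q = 68.00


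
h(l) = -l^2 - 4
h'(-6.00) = 12.00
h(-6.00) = -40.00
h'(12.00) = -24.00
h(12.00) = -148.00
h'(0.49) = -0.98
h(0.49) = -4.24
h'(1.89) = -3.78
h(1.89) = -7.57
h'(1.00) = -2.00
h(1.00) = -5.00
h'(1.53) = -3.06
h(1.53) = -6.34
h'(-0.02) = 0.04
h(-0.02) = -4.00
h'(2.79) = -5.58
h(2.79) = -11.78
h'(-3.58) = 7.16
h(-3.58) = -16.82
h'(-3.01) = 6.02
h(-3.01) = -13.06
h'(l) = -2*l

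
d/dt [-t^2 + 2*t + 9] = 2 - 2*t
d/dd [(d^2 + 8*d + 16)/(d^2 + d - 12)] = -7/(d^2 - 6*d + 9)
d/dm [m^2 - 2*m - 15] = 2*m - 2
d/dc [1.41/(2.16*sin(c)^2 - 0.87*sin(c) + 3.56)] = (1.2267 - 6.0912*sin(c))*cos(c)/(2.16*sin(c)^2 - 0.87*sin(c) + 3.56)^2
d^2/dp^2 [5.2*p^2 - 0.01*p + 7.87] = 10.4000000000000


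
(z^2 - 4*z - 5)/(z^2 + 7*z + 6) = (z - 5)/(z + 6)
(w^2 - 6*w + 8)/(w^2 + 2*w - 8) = (w - 4)/(w + 4)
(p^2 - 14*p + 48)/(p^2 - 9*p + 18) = (p - 8)/(p - 3)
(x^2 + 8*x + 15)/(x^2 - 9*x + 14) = (x^2 + 8*x + 15)/(x^2 - 9*x + 14)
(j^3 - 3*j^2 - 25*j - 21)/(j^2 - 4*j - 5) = (j^2 - 4*j - 21)/(j - 5)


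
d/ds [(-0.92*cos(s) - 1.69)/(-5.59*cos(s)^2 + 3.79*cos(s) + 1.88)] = (5.1428*cos(s)^2 + 18.8942*cos(s) - 4.6755)*sin(s)/(31.2481*cos(s)^4 - 42.3722*cos(s)^3 - 6.6543*cos(s)^2 + 14.2504*cos(s) + 3.5344)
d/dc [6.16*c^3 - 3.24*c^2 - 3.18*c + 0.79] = 18.48*c^2 - 6.48*c - 3.18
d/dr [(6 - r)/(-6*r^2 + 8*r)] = 3*(-r^2 + 12*r - 8)/(2*r^2*(9*r^2 - 24*r + 16))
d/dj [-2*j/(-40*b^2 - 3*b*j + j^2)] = 2*(40*b^2 + 3*b*j - j^2 - j*(3*b - 2*j))/(40*b^2 + 3*b*j - j^2)^2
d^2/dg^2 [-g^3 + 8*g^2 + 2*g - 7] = 16 - 6*g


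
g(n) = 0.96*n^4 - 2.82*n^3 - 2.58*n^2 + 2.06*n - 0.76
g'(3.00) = 14.12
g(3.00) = -16.18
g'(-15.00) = -14784.04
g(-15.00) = 57505.34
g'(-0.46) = 2.27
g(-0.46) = -1.94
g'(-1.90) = -45.02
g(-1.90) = 17.87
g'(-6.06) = -1131.92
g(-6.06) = 1814.26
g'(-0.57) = 1.54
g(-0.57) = -2.15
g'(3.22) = 25.93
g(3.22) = -11.82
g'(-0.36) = 2.64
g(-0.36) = -1.69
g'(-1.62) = -28.11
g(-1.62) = 7.73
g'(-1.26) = -12.55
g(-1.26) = 0.61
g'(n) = 3.84*n^3 - 8.46*n^2 - 5.16*n + 2.06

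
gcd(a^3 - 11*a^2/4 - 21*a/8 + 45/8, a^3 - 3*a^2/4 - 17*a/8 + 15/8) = a^2 + a/4 - 15/8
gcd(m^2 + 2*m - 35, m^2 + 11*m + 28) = m + 7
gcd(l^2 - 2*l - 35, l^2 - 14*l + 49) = l - 7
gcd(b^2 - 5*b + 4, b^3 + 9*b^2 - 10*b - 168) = b - 4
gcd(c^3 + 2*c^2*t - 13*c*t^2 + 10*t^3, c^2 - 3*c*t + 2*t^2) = c^2 - 3*c*t + 2*t^2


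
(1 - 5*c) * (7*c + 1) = -35*c^2 + 2*c + 1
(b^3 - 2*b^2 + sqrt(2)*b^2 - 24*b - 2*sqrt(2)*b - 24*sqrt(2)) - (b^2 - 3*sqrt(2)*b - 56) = b^3 - 3*b^2 + sqrt(2)*b^2 - 24*b + sqrt(2)*b - 24*sqrt(2) + 56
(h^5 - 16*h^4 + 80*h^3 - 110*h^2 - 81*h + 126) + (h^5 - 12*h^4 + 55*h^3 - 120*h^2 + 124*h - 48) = 2*h^5 - 28*h^4 + 135*h^3 - 230*h^2 + 43*h + 78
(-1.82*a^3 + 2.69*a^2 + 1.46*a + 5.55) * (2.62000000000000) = -4.7684*a^3 + 7.0478*a^2 + 3.8252*a + 14.541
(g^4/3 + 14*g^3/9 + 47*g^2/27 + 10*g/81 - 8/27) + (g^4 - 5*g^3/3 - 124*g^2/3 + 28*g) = 4*g^4/3 - g^3/9 - 1069*g^2/27 + 2278*g/81 - 8/27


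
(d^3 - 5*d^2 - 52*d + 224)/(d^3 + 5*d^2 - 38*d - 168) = (d^2 - 12*d + 32)/(d^2 - 2*d - 24)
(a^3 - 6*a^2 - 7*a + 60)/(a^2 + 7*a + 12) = (a^2 - 9*a + 20)/(a + 4)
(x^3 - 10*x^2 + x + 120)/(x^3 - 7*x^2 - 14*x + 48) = (x - 5)/(x - 2)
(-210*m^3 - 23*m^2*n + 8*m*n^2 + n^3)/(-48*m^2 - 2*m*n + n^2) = (35*m^2 - 2*m*n - n^2)/(8*m - n)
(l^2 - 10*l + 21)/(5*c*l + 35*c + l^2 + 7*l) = (l^2 - 10*l + 21)/(5*c*l + 35*c + l^2 + 7*l)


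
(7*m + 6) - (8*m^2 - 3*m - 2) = -8*m^2 + 10*m + 8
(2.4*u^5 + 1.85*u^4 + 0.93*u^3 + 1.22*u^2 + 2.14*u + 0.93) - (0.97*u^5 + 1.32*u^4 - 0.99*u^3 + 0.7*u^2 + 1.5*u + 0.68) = 1.43*u^5 + 0.53*u^4 + 1.92*u^3 + 0.52*u^2 + 0.64*u + 0.25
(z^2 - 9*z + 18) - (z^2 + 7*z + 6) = 12 - 16*z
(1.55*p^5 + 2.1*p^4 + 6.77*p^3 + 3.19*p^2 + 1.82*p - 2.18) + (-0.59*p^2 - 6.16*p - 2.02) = 1.55*p^5 + 2.1*p^4 + 6.77*p^3 + 2.6*p^2 - 4.34*p - 4.2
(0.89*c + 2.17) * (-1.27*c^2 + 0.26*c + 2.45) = -1.1303*c^3 - 2.5245*c^2 + 2.7447*c + 5.3165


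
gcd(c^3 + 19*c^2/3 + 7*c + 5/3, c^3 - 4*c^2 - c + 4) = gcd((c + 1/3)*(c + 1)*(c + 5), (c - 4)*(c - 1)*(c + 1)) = c + 1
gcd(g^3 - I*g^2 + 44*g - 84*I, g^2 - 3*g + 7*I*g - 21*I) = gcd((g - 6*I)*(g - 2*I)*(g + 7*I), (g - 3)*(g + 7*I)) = g + 7*I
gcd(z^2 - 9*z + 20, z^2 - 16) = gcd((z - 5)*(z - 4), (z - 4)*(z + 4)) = z - 4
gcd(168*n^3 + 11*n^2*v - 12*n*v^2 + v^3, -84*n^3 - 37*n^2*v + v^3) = -21*n^2 - 4*n*v + v^2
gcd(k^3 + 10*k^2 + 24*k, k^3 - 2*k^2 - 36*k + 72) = k + 6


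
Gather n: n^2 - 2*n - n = n^2 - 3*n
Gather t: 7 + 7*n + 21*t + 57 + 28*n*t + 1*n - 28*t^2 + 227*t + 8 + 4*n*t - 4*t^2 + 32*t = 8*n - 32*t^2 + t*(32*n + 280) + 72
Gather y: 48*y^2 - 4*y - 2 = 48*y^2 - 4*y - 2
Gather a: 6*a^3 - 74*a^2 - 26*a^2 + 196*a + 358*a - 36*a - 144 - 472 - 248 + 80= 6*a^3 - 100*a^2 + 518*a - 784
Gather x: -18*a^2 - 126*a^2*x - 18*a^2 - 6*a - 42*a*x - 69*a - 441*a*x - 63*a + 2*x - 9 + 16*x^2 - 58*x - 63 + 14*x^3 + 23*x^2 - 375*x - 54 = -36*a^2 - 138*a + 14*x^3 + 39*x^2 + x*(-126*a^2 - 483*a - 431) - 126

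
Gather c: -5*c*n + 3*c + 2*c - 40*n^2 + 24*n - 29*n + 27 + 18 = c*(5 - 5*n) - 40*n^2 - 5*n + 45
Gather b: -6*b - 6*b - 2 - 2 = -12*b - 4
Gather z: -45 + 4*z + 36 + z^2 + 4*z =z^2 + 8*z - 9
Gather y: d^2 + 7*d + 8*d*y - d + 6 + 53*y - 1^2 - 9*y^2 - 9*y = d^2 + 6*d - 9*y^2 + y*(8*d + 44) + 5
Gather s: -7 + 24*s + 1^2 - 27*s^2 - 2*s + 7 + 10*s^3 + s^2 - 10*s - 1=10*s^3 - 26*s^2 + 12*s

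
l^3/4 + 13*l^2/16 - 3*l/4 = l*(l/4 + 1)*(l - 3/4)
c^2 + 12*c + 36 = (c + 6)^2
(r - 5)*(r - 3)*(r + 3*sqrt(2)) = r^3 - 8*r^2 + 3*sqrt(2)*r^2 - 24*sqrt(2)*r + 15*r + 45*sqrt(2)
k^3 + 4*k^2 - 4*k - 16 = (k - 2)*(k + 2)*(k + 4)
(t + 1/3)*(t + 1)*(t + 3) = t^3 + 13*t^2/3 + 13*t/3 + 1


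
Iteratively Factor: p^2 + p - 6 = (p + 3)*(p - 2)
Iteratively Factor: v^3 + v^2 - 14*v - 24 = (v + 3)*(v^2 - 2*v - 8) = (v - 4)*(v + 3)*(v + 2)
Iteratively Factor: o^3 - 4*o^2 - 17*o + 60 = (o - 5)*(o^2 + o - 12) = (o - 5)*(o - 3)*(o + 4)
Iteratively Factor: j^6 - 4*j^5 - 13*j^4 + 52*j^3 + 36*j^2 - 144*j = (j - 4)*(j^5 - 13*j^3 + 36*j) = (j - 4)*(j + 3)*(j^4 - 3*j^3 - 4*j^2 + 12*j) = (j - 4)*(j - 3)*(j + 3)*(j^3 - 4*j) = j*(j - 4)*(j - 3)*(j + 3)*(j^2 - 4) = j*(j - 4)*(j - 3)*(j + 2)*(j + 3)*(j - 2)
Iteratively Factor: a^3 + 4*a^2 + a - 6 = (a + 2)*(a^2 + 2*a - 3) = (a - 1)*(a + 2)*(a + 3)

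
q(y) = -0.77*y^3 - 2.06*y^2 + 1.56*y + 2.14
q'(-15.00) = -456.39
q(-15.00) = 2113.99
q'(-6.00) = -56.88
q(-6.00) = 84.94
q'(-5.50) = -45.66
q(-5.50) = 59.35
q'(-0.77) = 3.36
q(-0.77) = 0.07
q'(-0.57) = 3.16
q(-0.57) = 0.72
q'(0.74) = -2.75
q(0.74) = 1.85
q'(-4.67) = -29.58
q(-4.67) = 28.35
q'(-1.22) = 3.15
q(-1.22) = -1.43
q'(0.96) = -4.52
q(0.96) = 1.06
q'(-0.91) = 3.40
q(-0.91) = -0.41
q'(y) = -2.31*y^2 - 4.12*y + 1.56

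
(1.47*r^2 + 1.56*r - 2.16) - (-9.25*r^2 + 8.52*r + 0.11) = 10.72*r^2 - 6.96*r - 2.27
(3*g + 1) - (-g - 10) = 4*g + 11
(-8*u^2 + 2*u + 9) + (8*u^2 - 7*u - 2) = 7 - 5*u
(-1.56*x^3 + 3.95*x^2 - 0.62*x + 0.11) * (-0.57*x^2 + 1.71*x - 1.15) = 0.8892*x^5 - 4.9191*x^4 + 8.9019*x^3 - 5.6654*x^2 + 0.9011*x - 0.1265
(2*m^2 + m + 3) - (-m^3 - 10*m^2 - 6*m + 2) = m^3 + 12*m^2 + 7*m + 1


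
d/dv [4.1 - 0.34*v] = -0.340000000000000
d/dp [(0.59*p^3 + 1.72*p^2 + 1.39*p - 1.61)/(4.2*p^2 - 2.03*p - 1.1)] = (2.478*p^4 - 2.3954*p^3 - 11.2766*p^2 + 9.74*p - 4.7973)/(17.64*p^4 - 17.052*p^3 - 5.1191*p^2 + 4.466*p + 1.21)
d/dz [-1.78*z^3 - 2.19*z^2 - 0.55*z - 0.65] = -5.34*z^2 - 4.38*z - 0.55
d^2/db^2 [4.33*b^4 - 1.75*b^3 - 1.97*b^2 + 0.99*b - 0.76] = 51.96*b^2 - 10.5*b - 3.94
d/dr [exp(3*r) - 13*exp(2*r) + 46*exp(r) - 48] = (3*exp(2*r) - 26*exp(r) + 46)*exp(r)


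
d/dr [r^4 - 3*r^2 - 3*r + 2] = 4*r^3 - 6*r - 3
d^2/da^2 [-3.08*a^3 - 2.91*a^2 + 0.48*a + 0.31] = -18.48*a - 5.82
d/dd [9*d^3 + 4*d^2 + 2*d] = 27*d^2 + 8*d + 2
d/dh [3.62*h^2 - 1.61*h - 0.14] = 7.24*h - 1.61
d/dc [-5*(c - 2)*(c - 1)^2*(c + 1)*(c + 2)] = -25*c^4 + 20*c^3 + 75*c^2 - 50*c - 20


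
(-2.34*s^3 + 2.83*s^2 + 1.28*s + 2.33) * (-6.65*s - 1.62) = 15.561*s^4 - 15.0287*s^3 - 13.0966*s^2 - 17.5681*s - 3.7746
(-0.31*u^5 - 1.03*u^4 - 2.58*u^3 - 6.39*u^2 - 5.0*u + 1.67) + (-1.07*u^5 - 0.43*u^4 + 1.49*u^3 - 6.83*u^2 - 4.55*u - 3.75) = -1.38*u^5 - 1.46*u^4 - 1.09*u^3 - 13.22*u^2 - 9.55*u - 2.08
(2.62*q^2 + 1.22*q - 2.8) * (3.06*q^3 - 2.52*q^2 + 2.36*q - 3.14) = 8.0172*q^5 - 2.8692*q^4 - 5.4592*q^3 + 1.7084*q^2 - 10.4388*q + 8.792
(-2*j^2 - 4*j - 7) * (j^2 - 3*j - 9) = -2*j^4 + 2*j^3 + 23*j^2 + 57*j + 63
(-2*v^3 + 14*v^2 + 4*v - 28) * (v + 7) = -2*v^4 + 102*v^2 - 196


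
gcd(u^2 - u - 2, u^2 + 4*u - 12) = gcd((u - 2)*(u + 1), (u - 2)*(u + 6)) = u - 2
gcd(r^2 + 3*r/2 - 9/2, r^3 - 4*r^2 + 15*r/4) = r - 3/2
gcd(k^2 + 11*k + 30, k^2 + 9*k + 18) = k + 6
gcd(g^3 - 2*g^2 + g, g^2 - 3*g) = g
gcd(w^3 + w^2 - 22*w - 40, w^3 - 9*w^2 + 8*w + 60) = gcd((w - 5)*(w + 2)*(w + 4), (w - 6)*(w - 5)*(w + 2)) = w^2 - 3*w - 10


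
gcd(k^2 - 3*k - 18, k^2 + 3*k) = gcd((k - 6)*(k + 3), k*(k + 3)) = k + 3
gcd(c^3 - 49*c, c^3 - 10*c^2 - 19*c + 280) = c - 7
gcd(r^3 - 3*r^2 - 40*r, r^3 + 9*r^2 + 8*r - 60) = r + 5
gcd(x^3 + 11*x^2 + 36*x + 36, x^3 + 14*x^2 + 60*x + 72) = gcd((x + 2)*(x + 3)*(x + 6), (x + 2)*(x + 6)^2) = x^2 + 8*x + 12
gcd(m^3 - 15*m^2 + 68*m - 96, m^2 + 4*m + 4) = 1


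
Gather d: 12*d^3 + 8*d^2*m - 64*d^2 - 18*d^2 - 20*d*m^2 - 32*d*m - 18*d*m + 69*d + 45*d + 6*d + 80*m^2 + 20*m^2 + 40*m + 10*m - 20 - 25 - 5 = 12*d^3 + d^2*(8*m - 82) + d*(-20*m^2 - 50*m + 120) + 100*m^2 + 50*m - 50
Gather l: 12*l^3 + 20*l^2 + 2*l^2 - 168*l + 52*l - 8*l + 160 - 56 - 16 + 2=12*l^3 + 22*l^2 - 124*l + 90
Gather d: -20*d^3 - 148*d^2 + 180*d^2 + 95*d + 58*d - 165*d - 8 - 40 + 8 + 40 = -20*d^3 + 32*d^2 - 12*d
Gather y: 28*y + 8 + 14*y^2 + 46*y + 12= 14*y^2 + 74*y + 20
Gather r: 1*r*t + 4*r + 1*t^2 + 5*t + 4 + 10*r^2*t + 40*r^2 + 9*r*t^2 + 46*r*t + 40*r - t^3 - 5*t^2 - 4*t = r^2*(10*t + 40) + r*(9*t^2 + 47*t + 44) - t^3 - 4*t^2 + t + 4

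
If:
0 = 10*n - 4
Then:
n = 2/5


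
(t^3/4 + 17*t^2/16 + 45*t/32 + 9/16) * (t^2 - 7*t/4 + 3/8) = t^5/4 + 5*t^4/8 - 23*t^3/64 - 3*t^2/2 - 117*t/256 + 27/128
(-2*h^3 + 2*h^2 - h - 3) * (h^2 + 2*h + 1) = -2*h^5 - 2*h^4 + h^3 - 3*h^2 - 7*h - 3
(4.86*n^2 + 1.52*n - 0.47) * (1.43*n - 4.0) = 6.9498*n^3 - 17.2664*n^2 - 6.7521*n + 1.88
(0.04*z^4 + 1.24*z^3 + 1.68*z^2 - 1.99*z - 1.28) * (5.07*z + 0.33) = 0.2028*z^5 + 6.3*z^4 + 8.9268*z^3 - 9.5349*z^2 - 7.1463*z - 0.4224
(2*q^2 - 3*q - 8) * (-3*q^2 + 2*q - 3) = -6*q^4 + 13*q^3 + 12*q^2 - 7*q + 24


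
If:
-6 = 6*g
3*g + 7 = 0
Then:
No Solution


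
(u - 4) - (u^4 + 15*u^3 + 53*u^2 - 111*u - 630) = -u^4 - 15*u^3 - 53*u^2 + 112*u + 626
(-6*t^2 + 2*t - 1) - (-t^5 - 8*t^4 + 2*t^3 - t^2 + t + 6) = t^5 + 8*t^4 - 2*t^3 - 5*t^2 + t - 7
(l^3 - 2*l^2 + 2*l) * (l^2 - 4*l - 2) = l^5 - 6*l^4 + 8*l^3 - 4*l^2 - 4*l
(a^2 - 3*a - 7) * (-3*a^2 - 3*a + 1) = -3*a^4 + 6*a^3 + 31*a^2 + 18*a - 7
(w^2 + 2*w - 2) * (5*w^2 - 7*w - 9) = 5*w^4 + 3*w^3 - 33*w^2 - 4*w + 18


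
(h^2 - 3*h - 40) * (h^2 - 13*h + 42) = h^4 - 16*h^3 + 41*h^2 + 394*h - 1680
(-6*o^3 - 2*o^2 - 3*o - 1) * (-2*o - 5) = 12*o^4 + 34*o^3 + 16*o^2 + 17*o + 5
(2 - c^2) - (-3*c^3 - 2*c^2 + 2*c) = 3*c^3 + c^2 - 2*c + 2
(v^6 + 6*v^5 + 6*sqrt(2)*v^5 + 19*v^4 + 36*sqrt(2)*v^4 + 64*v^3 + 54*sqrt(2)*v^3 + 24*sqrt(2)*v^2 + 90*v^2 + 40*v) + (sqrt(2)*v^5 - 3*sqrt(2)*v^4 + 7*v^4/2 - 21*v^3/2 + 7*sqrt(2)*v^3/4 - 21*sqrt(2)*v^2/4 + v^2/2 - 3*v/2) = v^6 + 6*v^5 + 7*sqrt(2)*v^5 + 45*v^4/2 + 33*sqrt(2)*v^4 + 107*v^3/2 + 223*sqrt(2)*v^3/4 + 75*sqrt(2)*v^2/4 + 181*v^2/2 + 77*v/2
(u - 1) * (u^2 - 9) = u^3 - u^2 - 9*u + 9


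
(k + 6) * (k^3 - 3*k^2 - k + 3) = k^4 + 3*k^3 - 19*k^2 - 3*k + 18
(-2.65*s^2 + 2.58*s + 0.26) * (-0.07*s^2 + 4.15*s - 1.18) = 0.1855*s^4 - 11.1781*s^3 + 13.8158*s^2 - 1.9654*s - 0.3068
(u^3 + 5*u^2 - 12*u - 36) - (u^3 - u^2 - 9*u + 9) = 6*u^2 - 3*u - 45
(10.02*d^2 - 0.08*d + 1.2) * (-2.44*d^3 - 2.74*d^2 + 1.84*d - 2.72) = -24.4488*d^5 - 27.2596*d^4 + 15.728*d^3 - 30.6896*d^2 + 2.4256*d - 3.264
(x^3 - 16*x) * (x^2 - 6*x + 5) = x^5 - 6*x^4 - 11*x^3 + 96*x^2 - 80*x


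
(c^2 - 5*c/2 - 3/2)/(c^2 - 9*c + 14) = (2*c^2 - 5*c - 3)/(2*(c^2 - 9*c + 14))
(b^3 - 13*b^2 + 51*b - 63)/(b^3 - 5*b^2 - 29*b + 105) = (b - 3)/(b + 5)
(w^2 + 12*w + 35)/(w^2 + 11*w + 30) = (w + 7)/(w + 6)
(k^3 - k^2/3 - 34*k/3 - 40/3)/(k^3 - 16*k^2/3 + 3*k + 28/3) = (3*k^2 + 11*k + 10)/(3*k^2 - 4*k - 7)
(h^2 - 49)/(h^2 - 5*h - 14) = (h + 7)/(h + 2)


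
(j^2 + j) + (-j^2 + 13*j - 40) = 14*j - 40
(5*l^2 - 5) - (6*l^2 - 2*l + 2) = -l^2 + 2*l - 7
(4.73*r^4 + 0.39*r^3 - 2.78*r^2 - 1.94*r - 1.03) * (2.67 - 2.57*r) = -12.1561*r^5 + 11.6268*r^4 + 8.1859*r^3 - 2.4368*r^2 - 2.5327*r - 2.7501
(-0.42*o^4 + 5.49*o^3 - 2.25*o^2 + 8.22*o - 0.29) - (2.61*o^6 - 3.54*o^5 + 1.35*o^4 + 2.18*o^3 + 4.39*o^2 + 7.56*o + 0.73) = -2.61*o^6 + 3.54*o^5 - 1.77*o^4 + 3.31*o^3 - 6.64*o^2 + 0.660000000000001*o - 1.02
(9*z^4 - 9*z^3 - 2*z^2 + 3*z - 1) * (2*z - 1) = 18*z^5 - 27*z^4 + 5*z^3 + 8*z^2 - 5*z + 1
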